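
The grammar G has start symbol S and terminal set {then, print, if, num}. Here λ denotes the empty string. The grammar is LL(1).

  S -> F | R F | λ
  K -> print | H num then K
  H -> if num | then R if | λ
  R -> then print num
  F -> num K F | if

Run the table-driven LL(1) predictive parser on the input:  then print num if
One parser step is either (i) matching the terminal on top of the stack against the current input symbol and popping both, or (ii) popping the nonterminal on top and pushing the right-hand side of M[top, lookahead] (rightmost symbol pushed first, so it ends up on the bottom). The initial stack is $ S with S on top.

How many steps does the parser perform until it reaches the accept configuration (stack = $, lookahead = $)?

7

     Stack               Input                Action
  1  $ S                 then print num if $  expand S -> R F
  2  $ F R               then print num if $  expand R -> then print num
  3  $ F num print then  then print num if $  match then
  4  $ F num print       print num if $       match print
  5  $ F num             num if $             match num
  6  $ F                 if $                 expand F -> if
  7  $ if                if $                 match if
Accept reached after 7 steps.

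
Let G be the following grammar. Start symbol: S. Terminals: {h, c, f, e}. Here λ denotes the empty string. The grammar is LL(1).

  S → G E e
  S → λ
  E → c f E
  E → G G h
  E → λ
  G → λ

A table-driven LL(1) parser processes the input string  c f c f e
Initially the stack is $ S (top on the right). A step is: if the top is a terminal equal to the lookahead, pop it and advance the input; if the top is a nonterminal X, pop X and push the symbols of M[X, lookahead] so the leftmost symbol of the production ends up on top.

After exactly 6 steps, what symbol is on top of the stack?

c

     Stack      Input        Action
  1  $ S        c f c f e $  expand S → G E e
  2  $ e E G    c f c f e $  expand G → λ
  3  $ e E      c f c f e $  expand E → c f E
  4  $ e E f c  c f c f e $  match c
  5  $ e E f    f c f e $    match f
  6  $ e E      c f e $      expand E → c f E
Stack after step 6: $ e E f c (top = c).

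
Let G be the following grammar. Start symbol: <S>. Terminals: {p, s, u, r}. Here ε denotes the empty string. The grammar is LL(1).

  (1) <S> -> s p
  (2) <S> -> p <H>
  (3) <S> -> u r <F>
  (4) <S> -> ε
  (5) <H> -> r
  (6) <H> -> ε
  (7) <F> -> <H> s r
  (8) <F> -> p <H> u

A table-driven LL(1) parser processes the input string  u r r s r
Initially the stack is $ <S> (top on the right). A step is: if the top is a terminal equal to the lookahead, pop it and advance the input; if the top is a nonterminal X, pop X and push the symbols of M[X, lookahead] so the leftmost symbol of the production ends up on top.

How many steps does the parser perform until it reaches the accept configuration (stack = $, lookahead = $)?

8

step 1: stack=$ <S>  input=u r r s r $  — expand <S> -> u r <F>
step 2: stack=$ <F> r u  input=u r r s r $  — match u
step 3: stack=$ <F> r  input=r r s r $  — match r
step 4: stack=$ <F>  input=r s r $  — expand <F> -> <H> s r
step 5: stack=$ r s <H>  input=r s r $  — expand <H> -> r
step 6: stack=$ r s r  input=r s r $  — match r
step 7: stack=$ r s  input=s r $  — match s
step 8: stack=$ r  input=r $  — match r
Accept reached after 8 steps.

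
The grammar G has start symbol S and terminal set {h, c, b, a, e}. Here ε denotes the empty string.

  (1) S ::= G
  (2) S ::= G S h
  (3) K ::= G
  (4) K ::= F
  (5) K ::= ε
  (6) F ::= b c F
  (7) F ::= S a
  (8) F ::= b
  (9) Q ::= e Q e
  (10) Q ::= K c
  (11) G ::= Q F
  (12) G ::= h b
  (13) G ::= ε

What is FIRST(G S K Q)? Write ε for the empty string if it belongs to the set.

{a, b, c, e, h}

FIRST(S) = {ε, a, b, c, e, h}  (via G, G S h)
FIRST(F) = {a, b, c, e, h}  (via S a)
FIRST(K) = {ε, a, b, c, e, h}  (via G, F)
FIRST(Q) = {a, b, c, e, h}  (via K c)
FIRST(G) = {ε, a, b, c, e, h}  (via Q F)
FIRST(G S K Q): take FIRST of each symbol in turn, carrying on past any symbol whose FIRST contains ε; result {a, b, c, e, h}.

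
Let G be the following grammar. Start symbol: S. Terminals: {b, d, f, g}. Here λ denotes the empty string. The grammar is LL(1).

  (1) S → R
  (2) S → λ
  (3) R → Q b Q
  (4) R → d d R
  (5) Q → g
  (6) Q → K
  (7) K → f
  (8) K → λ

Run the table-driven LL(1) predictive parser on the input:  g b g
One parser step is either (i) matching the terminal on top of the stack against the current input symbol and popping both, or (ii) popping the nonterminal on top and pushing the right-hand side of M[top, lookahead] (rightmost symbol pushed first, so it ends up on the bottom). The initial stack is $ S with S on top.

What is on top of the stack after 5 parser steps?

Q

     Stack    Input    Action
  1  $ S      g b g $  expand S → R
  2  $ R      g b g $  expand R → Q b Q
  3  $ Q b Q  g b g $  expand Q → g
  4  $ Q b g  g b g $  match g
  5  $ Q b    b g $    match b
Stack after step 5: $ Q (top = Q).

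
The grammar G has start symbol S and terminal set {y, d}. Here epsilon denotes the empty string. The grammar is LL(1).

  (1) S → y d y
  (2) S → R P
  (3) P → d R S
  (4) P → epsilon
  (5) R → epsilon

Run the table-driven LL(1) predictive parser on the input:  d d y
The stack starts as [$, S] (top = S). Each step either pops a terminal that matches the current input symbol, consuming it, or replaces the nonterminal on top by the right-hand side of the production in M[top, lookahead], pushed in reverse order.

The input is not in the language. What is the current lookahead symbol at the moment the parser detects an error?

$

step 1: stack=$ S  input=d d y $  — expand S → R P
step 2: stack=$ P R  input=d d y $  — expand R → epsilon
step 3: stack=$ P  input=d d y $  — expand P → d R S
step 4: stack=$ S R d  input=d d y $  — match d
step 5: stack=$ S R  input=d y $  — expand R → epsilon
step 6: stack=$ S  input=d y $  — expand S → R P
step 7: stack=$ P R  input=d y $  — expand R → epsilon
step 8: stack=$ P  input=d y $  — expand P → d R S
step 9: stack=$ S R d  input=d y $  — match d
step 10: stack=$ S R  input=y $  — expand R → epsilon
step 11: stack=$ S  input=y $  — expand S → y d y
step 12: stack=$ y d y  input=y $  — match y
step 13: stack=$ y d  input=$  — error: top is terminal d but lookahead is $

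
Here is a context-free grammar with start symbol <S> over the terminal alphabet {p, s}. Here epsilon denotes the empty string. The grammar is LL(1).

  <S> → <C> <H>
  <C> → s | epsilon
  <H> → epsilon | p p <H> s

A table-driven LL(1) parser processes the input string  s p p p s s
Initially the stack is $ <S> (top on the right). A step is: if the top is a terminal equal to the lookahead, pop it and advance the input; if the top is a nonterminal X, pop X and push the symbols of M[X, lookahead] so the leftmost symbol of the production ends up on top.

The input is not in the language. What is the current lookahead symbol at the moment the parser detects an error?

s

     Stack          Input          Action
  1  $ <S>          s p p p s s $  expand <S> → <C> <H>
  2  $ <H> <C>      s p p p s s $  expand <C> → s
  3  $ <H> s        s p p p s s $  match s
  4  $ <H>          p p p s s $    expand <H> → p p <H> s
  5  $ s <H> p p    p p p s s $    match p
  6  $ s <H> p      p p s s $      match p
  7  $ s <H>        p s s $        expand <H> → p p <H> s
  8  $ s s <H> p p  p s s $        match p
  9  $ s s <H> p    s s $          error: top is terminal p but lookahead is s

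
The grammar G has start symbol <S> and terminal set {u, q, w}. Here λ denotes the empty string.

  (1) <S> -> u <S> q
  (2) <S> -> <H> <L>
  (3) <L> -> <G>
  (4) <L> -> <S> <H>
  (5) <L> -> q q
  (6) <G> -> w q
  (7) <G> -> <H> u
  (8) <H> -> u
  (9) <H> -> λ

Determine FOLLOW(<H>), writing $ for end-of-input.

{$, q, u, w}

FIRST(<H>): from <H>->u we get {u}; from <H>->λ we get {λ}. So FIRST(<H>) = {λ, u}.
FIRST(<G>): from <G>->w q we get {w}; from <G>-><H> u we get {u}. So FIRST(<G>) = {u, w}.
FIRST(<S>): from <S>->u <S> q we get {u}; from <S>-><H> <L> we get {q, u, w}. So FIRST(<S>) = {q, u, w}.
FIRST(<L>): from <L>-><G> we get {u, w}; from <L>-><S> <H> we get {q, u, w}; from <L>->q q we get {q}. So FIRST(<L>) = {q, u, w}.
FOLLOW(<S>) includes $ since <S> is the start symbol.
FOLLOW(<S>): in <S>->u <S> q, <S> is followed by q with FIRST {q}; in <L>-><S> <H>, <S> is followed by <H> with FIRST {λ, u}; in <L>-><S> <H>, the suffix after <S> is nullable, so FOLLOW(<S>) ⊇ FOLLOW(<L>) = {$, q, u}. Thus FOLLOW(<S>) = {$, q, u}.
FOLLOW(<L>): in <S>-><H> <L>, the suffix after <L> is empty, so FOLLOW(<L>) ⊇ FOLLOW(<S>) = {$, q, u}. Thus FOLLOW(<L>) = {$, q, u}.
FOLLOW(<G>): in <L>-><G>, the suffix after <G> is empty, so FOLLOW(<G>) ⊇ FOLLOW(<L>) = {$, q, u}. Thus FOLLOW(<G>) = {$, q, u}.
FOLLOW(<H>): in <S>-><H> <L>, <H> is followed by <L> with FIRST {q, u, w}; in <L>-><S> <H>, the suffix after <H> is empty, so FOLLOW(<H>) ⊇ FOLLOW(<L>) = {$, q, u}; in <G>-><H> u, <H> is followed by u with FIRST {u}. Thus FOLLOW(<H>) = {$, q, u, w}.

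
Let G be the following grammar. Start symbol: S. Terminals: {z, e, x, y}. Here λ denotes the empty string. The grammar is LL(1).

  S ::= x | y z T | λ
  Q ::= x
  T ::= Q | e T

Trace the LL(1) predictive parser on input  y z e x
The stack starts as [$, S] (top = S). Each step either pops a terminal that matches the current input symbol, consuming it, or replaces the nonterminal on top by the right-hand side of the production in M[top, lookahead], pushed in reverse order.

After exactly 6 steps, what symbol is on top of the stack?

     Stack    Input      Action
  1  $ S      y z e x $  expand S ::= y z T
  2  $ T z y  y z e x $  match y
  3  $ T z    z e x $    match z
  4  $ T      e x $      expand T ::= e T
  5  $ T e    e x $      match e
  6  $ T      x $        expand T ::= Q
Stack after step 6: $ Q (top = Q).

Q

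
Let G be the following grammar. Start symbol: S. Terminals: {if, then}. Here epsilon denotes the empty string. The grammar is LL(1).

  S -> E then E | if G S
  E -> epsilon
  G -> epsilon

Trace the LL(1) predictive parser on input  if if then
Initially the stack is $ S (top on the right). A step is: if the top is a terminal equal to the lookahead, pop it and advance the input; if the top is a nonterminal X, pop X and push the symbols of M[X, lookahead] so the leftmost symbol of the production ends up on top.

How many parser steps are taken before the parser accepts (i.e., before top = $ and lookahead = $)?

10

step 1: stack=$ S  input=if if then $  — expand S -> if G S
step 2: stack=$ S G if  input=if if then $  — match if
step 3: stack=$ S G  input=if then $  — expand G -> epsilon
step 4: stack=$ S  input=if then $  — expand S -> if G S
step 5: stack=$ S G if  input=if then $  — match if
step 6: stack=$ S G  input=then $  — expand G -> epsilon
step 7: stack=$ S  input=then $  — expand S -> E then E
step 8: stack=$ E then E  input=then $  — expand E -> epsilon
step 9: stack=$ E then  input=then $  — match then
step 10: stack=$ E  input=$  — expand E -> epsilon
Accept reached after 10 steps.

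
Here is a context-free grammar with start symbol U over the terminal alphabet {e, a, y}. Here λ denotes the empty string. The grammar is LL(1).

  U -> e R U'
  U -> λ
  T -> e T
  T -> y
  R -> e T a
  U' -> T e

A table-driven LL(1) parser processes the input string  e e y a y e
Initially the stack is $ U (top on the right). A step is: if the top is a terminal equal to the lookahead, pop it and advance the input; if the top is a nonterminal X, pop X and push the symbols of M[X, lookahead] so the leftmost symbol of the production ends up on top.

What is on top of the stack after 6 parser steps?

a

step 1: stack=$ U  input=e e y a y e $  — expand U -> e R U'
step 2: stack=$ U' R e  input=e e y a y e $  — match e
step 3: stack=$ U' R  input=e y a y e $  — expand R -> e T a
step 4: stack=$ U' a T e  input=e y a y e $  — match e
step 5: stack=$ U' a T  input=y a y e $  — expand T -> y
step 6: stack=$ U' a y  input=y a y e $  — match y
Stack after step 6: $ U' a (top = a).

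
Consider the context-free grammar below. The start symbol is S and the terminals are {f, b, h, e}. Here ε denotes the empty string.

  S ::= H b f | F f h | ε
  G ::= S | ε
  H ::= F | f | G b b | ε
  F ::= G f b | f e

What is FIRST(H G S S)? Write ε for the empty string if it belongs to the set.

{ε, b, f}

FIRST(S) = {ε, b, f}  (via H b f, F f h)
FIRST(G) = {ε, b, f}  (via S)
FIRST(F) = {b, f}  (via G f b)
FIRST(H) = {ε, b, f}  (via F, G b b)
FIRST(H G S S): take FIRST of each symbol in turn, carrying on past any symbol whose FIRST contains ε; result {ε, b, f}.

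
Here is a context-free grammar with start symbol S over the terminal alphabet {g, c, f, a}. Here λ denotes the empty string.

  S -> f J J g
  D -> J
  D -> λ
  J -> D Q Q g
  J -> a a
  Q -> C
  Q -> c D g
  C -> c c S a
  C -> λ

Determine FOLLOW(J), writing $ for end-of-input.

FIRST(S): from S->f J J g we get {f}. So FIRST(S) = {f}.
FIRST(C): from C->c c S a we get {c}; from C->λ we get {λ}. So FIRST(C) = {λ, c}.
FIRST(Q): from Q->C we get {λ, c}; from Q->c D g we get {c}. So FIRST(Q) = {λ, c}.
FIRST(D): from D->J we get {a, c, g}; from D->λ we get {λ}. So FIRST(D) = {λ, a, c, g}.
FIRST(J): from J->D Q Q g we get {a, c, g}; from J->a a we get {a}. So FIRST(J) = {a, c, g}.
FOLLOW(S) includes $ since S is the start symbol.
FOLLOW(S): in C->c c S a, S is followed by a with FIRST {a}. Thus FOLLOW(S) = {$, a}.
FOLLOW(D): in J->D Q Q g, D is followed by Q Q g with FIRST {c, g}; in Q->c D g, D is followed by g with FIRST {g}. Thus FOLLOW(D) = {c, g}.
FOLLOW(J): in S->f J J g (occurrence 1), J is followed by J g with FIRST {a, c, g}; in S->f J J g (occurrence 2), J is followed by g with FIRST {g}; in D->J, the suffix after J is empty, so FOLLOW(J) ⊇ FOLLOW(D) = {c, g}. Thus FOLLOW(J) = {a, c, g}.
FOLLOW(Q): in J->D Q Q g (occurrence 1), Q is followed by Q g with FIRST {c, g}; in J->D Q Q g (occurrence 2), Q is followed by g with FIRST {g}. Thus FOLLOW(Q) = {c, g}.
FOLLOW(C): in Q->C, the suffix after C is empty, so FOLLOW(C) ⊇ FOLLOW(Q) = {c, g}. Thus FOLLOW(C) = {c, g}.

{a, c, g}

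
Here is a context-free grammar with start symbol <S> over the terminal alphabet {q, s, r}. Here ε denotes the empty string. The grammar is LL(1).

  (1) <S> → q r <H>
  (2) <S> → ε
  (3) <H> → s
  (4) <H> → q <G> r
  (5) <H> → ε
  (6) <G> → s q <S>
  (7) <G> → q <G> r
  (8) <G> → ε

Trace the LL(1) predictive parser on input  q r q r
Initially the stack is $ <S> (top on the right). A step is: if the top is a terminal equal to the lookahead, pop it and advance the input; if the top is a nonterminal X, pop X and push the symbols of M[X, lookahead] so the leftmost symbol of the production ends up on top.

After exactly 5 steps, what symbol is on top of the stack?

<G>

step 1: stack=$ <S>  input=q r q r $  — expand <S> → q r <H>
step 2: stack=$ <H> r q  input=q r q r $  — match q
step 3: stack=$ <H> r  input=r q r $  — match r
step 4: stack=$ <H>  input=q r $  — expand <H> → q <G> r
step 5: stack=$ r <G> q  input=q r $  — match q
Stack after step 5: $ r <G> (top = <G>).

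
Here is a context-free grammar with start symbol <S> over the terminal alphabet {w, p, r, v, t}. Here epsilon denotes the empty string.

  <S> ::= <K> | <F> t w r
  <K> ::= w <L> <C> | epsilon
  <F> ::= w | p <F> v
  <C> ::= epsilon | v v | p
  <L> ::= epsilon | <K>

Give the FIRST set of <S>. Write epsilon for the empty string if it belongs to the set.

FIRST(<K>) = {epsilon, w}
FIRST(<F>) = {p, w}
FIRST(<C>) = {epsilon, p, v}
FIRST(<S>) = {epsilon, p, w}  (via <K>, <F> t w r)
FIRST(<L>) = {epsilon, w}  (via <K>)

{epsilon, p, w}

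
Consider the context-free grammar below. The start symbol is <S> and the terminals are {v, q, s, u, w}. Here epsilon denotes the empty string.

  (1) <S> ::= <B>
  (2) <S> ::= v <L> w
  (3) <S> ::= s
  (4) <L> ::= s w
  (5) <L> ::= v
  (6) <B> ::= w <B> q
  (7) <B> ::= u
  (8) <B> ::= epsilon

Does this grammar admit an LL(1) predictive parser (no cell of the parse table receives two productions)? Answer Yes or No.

Yes

FIRST(<S>) = {epsilon, s, u, v, w}
FIRST(<L>) = {s, v}
FIRST(<B>) = {epsilon, u, w}
FOLLOW(<S>) = {$}
FOLLOW(<L>) = {w}
FOLLOW(<B>) = {$, q}
Each cell of M receives at most one production.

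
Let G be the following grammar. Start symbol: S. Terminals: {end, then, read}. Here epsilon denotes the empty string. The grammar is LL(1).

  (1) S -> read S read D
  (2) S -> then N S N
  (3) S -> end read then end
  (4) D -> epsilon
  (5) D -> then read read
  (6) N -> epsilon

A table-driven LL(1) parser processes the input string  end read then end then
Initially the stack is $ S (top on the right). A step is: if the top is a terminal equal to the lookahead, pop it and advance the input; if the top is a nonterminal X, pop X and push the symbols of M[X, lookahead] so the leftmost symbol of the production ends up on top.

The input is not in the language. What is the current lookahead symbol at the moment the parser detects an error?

     Stack                Input                     Action
  1  $ S                  end read then end then $  expand S -> end read then end
  2  $ end then read end  end read then end then $  match end
  3  $ end then read      read then end then $      match read
  4  $ end then           then end then $           match then
  5  $ end                end then $                match end
  6  $                    then $                    error: stack empty but input remains

then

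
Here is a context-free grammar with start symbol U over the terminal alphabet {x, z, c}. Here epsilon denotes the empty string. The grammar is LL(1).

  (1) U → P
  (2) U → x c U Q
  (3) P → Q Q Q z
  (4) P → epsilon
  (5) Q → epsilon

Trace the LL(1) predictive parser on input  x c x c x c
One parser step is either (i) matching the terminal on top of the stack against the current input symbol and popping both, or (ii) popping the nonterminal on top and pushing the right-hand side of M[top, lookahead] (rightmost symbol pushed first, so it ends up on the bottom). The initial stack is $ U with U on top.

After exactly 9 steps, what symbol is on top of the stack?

step 1: stack=$ U  input=x c x c x c $  — expand U → x c U Q
step 2: stack=$ Q U c x  input=x c x c x c $  — match x
step 3: stack=$ Q U c  input=c x c x c $  — match c
step 4: stack=$ Q U  input=x c x c $  — expand U → x c U Q
step 5: stack=$ Q Q U c x  input=x c x c $  — match x
step 6: stack=$ Q Q U c  input=c x c $  — match c
step 7: stack=$ Q Q U  input=x c $  — expand U → x c U Q
step 8: stack=$ Q Q Q U c x  input=x c $  — match x
step 9: stack=$ Q Q Q U c  input=c $  — match c
Stack after step 9: $ Q Q Q U (top = U).

U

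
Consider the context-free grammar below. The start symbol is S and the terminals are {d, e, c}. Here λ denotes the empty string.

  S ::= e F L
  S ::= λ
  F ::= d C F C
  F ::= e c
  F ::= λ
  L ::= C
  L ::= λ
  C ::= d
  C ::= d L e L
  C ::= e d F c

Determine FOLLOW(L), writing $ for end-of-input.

FIRST(S) = {λ, e}
FIRST(F) = {λ, d, e}
FIRST(C) = {d, e}
FIRST(L) = {λ, d, e}  (via C)
FOLLOW(S) includes $ since S is the start symbol.
FOLLOW(S): S appears on no right-hand side. Thus FOLLOW(S) = {$}.
FOLLOW(F): in S::=e F L, F is followed by L with FIRST {λ, d, e}; in S::=e F L, the suffix after F is nullable, so FOLLOW(F) ⊇ FOLLOW(S) = {$}; in F::=d C F C, F is followed by C with FIRST {d, e}; in C::=e d F c, F is followed by c with FIRST {c}. Thus FOLLOW(F) = {$, c, d, e}.
FOLLOW(L): in S::=e F L, the suffix after L is empty, so FOLLOW(L) ⊇ FOLLOW(S) = {$}; in C::=d L e L (occurrence 1), L is followed by e L with FIRST {e}; in C::=d L e L (occurrence 2), the suffix after L is empty, so FOLLOW(L) ⊇ FOLLOW(C) = {$, c, d, e}. Thus FOLLOW(L) = {$, c, d, e}.
FOLLOW(C): in F::=d C F C (occurrence 1), C is followed by F C with FIRST {d, e}; in F::=d C F C (occurrence 2), the suffix after C is empty, so FOLLOW(C) ⊇ FOLLOW(F) = {$, c, d, e}; in L::=C, the suffix after C is empty, so FOLLOW(C) ⊇ FOLLOW(L) = {$, c, d, e}. Thus FOLLOW(C) = {$, c, d, e}.

{$, c, d, e}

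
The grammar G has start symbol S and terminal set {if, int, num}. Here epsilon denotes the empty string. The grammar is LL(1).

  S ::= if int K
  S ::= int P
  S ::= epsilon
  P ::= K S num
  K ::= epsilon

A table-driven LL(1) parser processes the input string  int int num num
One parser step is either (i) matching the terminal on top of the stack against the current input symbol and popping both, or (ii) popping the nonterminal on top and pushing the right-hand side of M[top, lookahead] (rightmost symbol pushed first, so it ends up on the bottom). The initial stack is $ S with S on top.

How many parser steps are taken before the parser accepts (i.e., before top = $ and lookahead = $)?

11

      Stack          Input              Action
   1  $ S            int int num num $  expand S ::= int P
   2  $ P int        int int num num $  match int
   3  $ P            int num num $      expand P ::= K S num
   4  $ num S K      int num num $      expand K ::= epsilon
   5  $ num S        int num num $      expand S ::= int P
   6  $ num P int    int num num $      match int
   7  $ num P        num num $          expand P ::= K S num
   8  $ num num S K  num num $          expand K ::= epsilon
   9  $ num num S    num num $          expand S ::= epsilon
  10  $ num num      num num $          match num
  11  $ num          num $              match num
Accept reached after 11 steps.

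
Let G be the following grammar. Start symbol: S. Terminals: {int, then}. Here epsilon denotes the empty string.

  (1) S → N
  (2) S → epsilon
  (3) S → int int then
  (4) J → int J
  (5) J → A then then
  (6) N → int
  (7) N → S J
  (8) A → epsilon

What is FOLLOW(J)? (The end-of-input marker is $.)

{$, int, then}

FIRST(A): from A→epsilon we get {epsilon}. So FIRST(A) = {epsilon}.
FIRST(J): from J→int J we get {int}; from J→A then then we get {then}. So FIRST(J) = {int, then}.
FIRST(S): from S→N we get {int, then}; from S→epsilon we get {epsilon}; from S→int int then we get {int}. So FIRST(S) = {epsilon, int, then}.
FIRST(N): from N→int we get {int}; from N→S J we get {int, then}. So FIRST(N) = {int, then}.
FOLLOW(S) includes $ since S is the start symbol.
FOLLOW(S): in N→S J, S is followed by J with FIRST {int, then}. Thus FOLLOW(S) = {$, int, then}.
FOLLOW(N): in S→N, the suffix after N is empty, so FOLLOW(N) ⊇ FOLLOW(S) = {$, int, then}. Thus FOLLOW(N) = {$, int, then}.
FOLLOW(J): in J→int J, the suffix after J is empty (adds nothing new); in N→S J, the suffix after J is empty, so FOLLOW(J) ⊇ FOLLOW(N) = {$, int, then}. Thus FOLLOW(J) = {$, int, then}.
FOLLOW(A): in J→A then then, A is followed by then then with FIRST {then}. Thus FOLLOW(A) = {then}.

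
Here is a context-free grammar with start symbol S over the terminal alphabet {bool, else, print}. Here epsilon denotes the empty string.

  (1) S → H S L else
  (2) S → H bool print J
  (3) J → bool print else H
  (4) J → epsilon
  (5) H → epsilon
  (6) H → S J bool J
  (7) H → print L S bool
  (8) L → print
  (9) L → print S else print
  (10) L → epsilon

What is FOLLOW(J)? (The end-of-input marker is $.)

FIRST(J): from J→bool print else H we get {bool}; from J→epsilon we get {epsilon}. So FIRST(J) = {epsilon, bool}.
FIRST(L): from L→print we get {print}; from L→print S else print we get {print}; from L→epsilon we get {epsilon}. So FIRST(L) = {epsilon, print}.
FIRST(S): from S→H S L else we get {bool, print}; from S→H bool print J we get {bool, print}. So FIRST(S) = {bool, print}.
FIRST(H): from H→epsilon we get {epsilon}; from H→S J bool J we get {bool, print}; from H→print L S bool we get {print}. So FIRST(H) = {epsilon, bool, print}.
FOLLOW(S) includes $ since S is the start symbol.
FOLLOW(S): in S→H S L else, S is followed by L else with FIRST {else, print}; in H→S J bool J, S is followed by J bool J with FIRST {bool}; in H→print L S bool, S is followed by bool with FIRST {bool}; in L→print S else print, S is followed by else print with FIRST {else}. Thus FOLLOW(S) = {$, bool, else, print}.
FOLLOW(L): in S→H S L else, L is followed by else with FIRST {else}; in H→print L S bool, L is followed by S bool with FIRST {bool, print}. Thus FOLLOW(L) = {bool, else, print}.
FOLLOW(J): in S→H bool print J, the suffix after J is empty, so FOLLOW(J) ⊇ FOLLOW(S) = {$, bool, else, print}; in H→S J bool J (occurrence 1), J is followed by bool J with FIRST {bool}; in H→S J bool J (occurrence 2), the suffix after J is empty, so FOLLOW(J) ⊇ FOLLOW(H) = {$, bool, else, print}. Thus FOLLOW(J) = {$, bool, else, print}.
FOLLOW(H): in S→H S L else, H is followed by S L else with FIRST {bool, print}; in S→H bool print J, H is followed by bool print J with FIRST {bool}; in J→bool print else H, the suffix after H is empty, so FOLLOW(H) ⊇ FOLLOW(J) = {$, bool, else, print}. Thus FOLLOW(H) = {$, bool, else, print}.

{$, bool, else, print}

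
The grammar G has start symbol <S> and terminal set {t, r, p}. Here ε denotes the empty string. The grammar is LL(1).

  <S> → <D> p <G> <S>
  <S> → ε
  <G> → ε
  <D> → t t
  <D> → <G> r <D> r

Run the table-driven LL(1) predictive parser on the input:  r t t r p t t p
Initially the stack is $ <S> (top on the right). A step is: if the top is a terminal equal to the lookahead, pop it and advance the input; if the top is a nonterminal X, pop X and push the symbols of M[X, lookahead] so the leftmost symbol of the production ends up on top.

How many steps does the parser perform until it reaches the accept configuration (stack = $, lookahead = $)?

step 1: stack=$ <S>  input=r t t r p t t p $  — expand <S> → <D> p <G> <S>
step 2: stack=$ <S> <G> p <D>  input=r t t r p t t p $  — expand <D> → <G> r <D> r
step 3: stack=$ <S> <G> p r <D> r <G>  input=r t t r p t t p $  — expand <G> → ε
step 4: stack=$ <S> <G> p r <D> r  input=r t t r p t t p $  — match r
step 5: stack=$ <S> <G> p r <D>  input=t t r p t t p $  — expand <D> → t t
step 6: stack=$ <S> <G> p r t t  input=t t r p t t p $  — match t
step 7: stack=$ <S> <G> p r t  input=t r p t t p $  — match t
step 8: stack=$ <S> <G> p r  input=r p t t p $  — match r
step 9: stack=$ <S> <G> p  input=p t t p $  — match p
step 10: stack=$ <S> <G>  input=t t p $  — expand <G> → ε
step 11: stack=$ <S>  input=t t p $  — expand <S> → <D> p <G> <S>
step 12: stack=$ <S> <G> p <D>  input=t t p $  — expand <D> → t t
step 13: stack=$ <S> <G> p t t  input=t t p $  — match t
step 14: stack=$ <S> <G> p t  input=t p $  — match t
step 15: stack=$ <S> <G> p  input=p $  — match p
step 16: stack=$ <S> <G>  input=$  — expand <G> → ε
step 17: stack=$ <S>  input=$  — expand <S> → ε
Accept reached after 17 steps.

17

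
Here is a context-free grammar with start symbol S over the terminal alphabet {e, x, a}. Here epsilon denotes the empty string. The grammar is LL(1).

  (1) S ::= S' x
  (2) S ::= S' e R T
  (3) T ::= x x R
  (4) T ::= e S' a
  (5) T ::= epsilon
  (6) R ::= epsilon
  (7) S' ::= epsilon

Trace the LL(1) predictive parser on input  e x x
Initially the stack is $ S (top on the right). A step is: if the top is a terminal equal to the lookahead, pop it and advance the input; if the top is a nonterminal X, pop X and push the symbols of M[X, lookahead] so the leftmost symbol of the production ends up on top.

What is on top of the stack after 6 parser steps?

step 1: stack=$ S  input=e x x $  — expand S ::= S' e R T
step 2: stack=$ T R e S'  input=e x x $  — expand S' ::= epsilon
step 3: stack=$ T R e  input=e x x $  — match e
step 4: stack=$ T R  input=x x $  — expand R ::= epsilon
step 5: stack=$ T  input=x x $  — expand T ::= x x R
step 6: stack=$ R x x  input=x x $  — match x
Stack after step 6: $ R x (top = x).

x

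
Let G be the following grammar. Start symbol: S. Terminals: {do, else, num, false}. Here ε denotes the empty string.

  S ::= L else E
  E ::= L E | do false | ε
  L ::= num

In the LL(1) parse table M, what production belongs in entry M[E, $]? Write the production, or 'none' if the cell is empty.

E ::= ε

FIRST(L): from L::=num we get {num}. So FIRST(L) = {num}.
FIRST(S): from S::=L else E we get {num}. So FIRST(S) = {num}.
FIRST(E): from E::=L E we get {num}; from E::=do false we get {do}; from E::=ε we get {ε}. So FIRST(E) = {ε, do, num}.
FOLLOW(S) includes $ since S is the start symbol.
FOLLOW(S): S appears on no right-hand side. Thus FOLLOW(S) = {$}.
FOLLOW(E): in S::=L else E, the suffix after E is empty, so FOLLOW(E) ⊇ FOLLOW(S) = {$}; in E::=L E, the suffix after E is empty (adds nothing new). Thus FOLLOW(E) = {$}.
For E ::= L E: FIRST(L E) = {num}, so it goes in M[E, t] for t ∈ {num}.
For E ::= do false: FIRST(do false) = {do}, so it goes in M[E, t] for t ∈ {do}.
For E ::= ε: FIRST(ε) = {ε}, so it goes in M[E, t] for t ∈ {}; since ε ∈ FIRST, also for every t ∈ FOLLOW(E) = {$}.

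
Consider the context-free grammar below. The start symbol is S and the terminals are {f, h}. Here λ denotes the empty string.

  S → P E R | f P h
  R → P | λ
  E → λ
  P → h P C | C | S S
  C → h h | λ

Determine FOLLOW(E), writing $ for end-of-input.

FIRST(E): from E→λ we get {λ}. So FIRST(E) = {λ}.
FIRST(C): from C→h h we get {h}; from C→λ we get {λ}. So FIRST(C) = {λ, h}.
FIRST(S): from S→P E R we get {λ, f, h}; from S→f P h we get {f}. So FIRST(S) = {λ, f, h}.
FIRST(P): from P→h P C we get {h}; from P→C we get {λ, h}; from P→S S we get {λ, f, h}. So FIRST(P) = {λ, f, h}.
FIRST(R): from R→P we get {λ, f, h}; from R→λ we get {λ}. So FIRST(R) = {λ, f, h}.
FOLLOW(S) includes $ since S is the start symbol.
FOLLOW(S): in P→S S (occurrence 1), S is followed by S with FIRST {λ, f, h}; in P→S S (occurrence 1), the suffix after S is nullable, so FOLLOW(S) ⊇ FOLLOW(P) = {$, f, h}; in P→S S (occurrence 2), the suffix after S is empty, so FOLLOW(S) ⊇ FOLLOW(P) = {$, f, h}. Thus FOLLOW(S) = {$, f, h}.
FOLLOW(R): in S→P E R, the suffix after R is empty, so FOLLOW(R) ⊇ FOLLOW(S) = {$, f, h}. Thus FOLLOW(R) = {$, f, h}.
FOLLOW(E): in S→P E R, E is followed by R with FIRST {λ, f, h}; in S→P E R, the suffix after E is nullable, so FOLLOW(E) ⊇ FOLLOW(S) = {$, f, h}. Thus FOLLOW(E) = {$, f, h}.
FOLLOW(P): in S→P E R, P is followed by E R with FIRST {λ, f, h}; in S→P E R, the suffix after P is nullable, so FOLLOW(P) ⊇ FOLLOW(S) = {$, f, h}; in S→f P h, P is followed by h with FIRST {h}; in R→P, the suffix after P is empty, so FOLLOW(P) ⊇ FOLLOW(R) = {$, f, h}; in P→h P C, P is followed by C with FIRST {λ, h}; in P→h P C, the suffix after P is nullable (adds nothing new). Thus FOLLOW(P) = {$, f, h}.
FOLLOW(C): in P→h P C, the suffix after C is empty, so FOLLOW(C) ⊇ FOLLOW(P) = {$, f, h}; in P→C, the suffix after C is empty, so FOLLOW(C) ⊇ FOLLOW(P) = {$, f, h}. Thus FOLLOW(C) = {$, f, h}.

{$, f, h}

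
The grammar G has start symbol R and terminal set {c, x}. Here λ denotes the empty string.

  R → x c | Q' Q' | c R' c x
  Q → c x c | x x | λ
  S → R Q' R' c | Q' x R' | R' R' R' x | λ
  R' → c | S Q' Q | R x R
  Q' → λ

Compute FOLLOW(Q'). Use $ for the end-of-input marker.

{$, c, x}

FIRST(Q): from Q→c x c we get {c}; from Q→x x we get {x}; from Q→λ we get {λ}. So FIRST(Q) = {λ, c, x}.
FIRST(Q'): from Q'→λ we get {λ}. So FIRST(Q') = {λ}.
FIRST(R): from R→x c we get {x}; from R→Q' Q' we get {λ}; from R→c R' c x we get {c}. So FIRST(R) = {λ, c, x}.
FIRST(S): from S→R Q' R' c we get {c, x}; from S→Q' x R' we get {x}; from S→R' R' R' x we get {c, x}; from S→λ we get {λ}. So FIRST(S) = {λ, c, x}.
FIRST(R'): from R'→c we get {c}; from R'→S Q' Q we get {λ, c, x}; from R'→R x R we get {c, x}. So FIRST(R') = {λ, c, x}.
FOLLOW(R) includes $ since R is the start symbol.
FOLLOW(R): in S→R Q' R' c, R is followed by Q' R' c with FIRST {c, x}; in R'→R x R (occurrence 1), R is followed by x R with FIRST {x}; in R'→R x R (occurrence 2), the suffix after R is empty, so FOLLOW(R) ⊇ FOLLOW(R') = {c, x}. Thus FOLLOW(R) = {$, c, x}.
FOLLOW(Q): in R'→S Q' Q, the suffix after Q is empty, so FOLLOW(Q) ⊇ FOLLOW(R') = {c, x}. Thus FOLLOW(Q) = {c, x}.
FOLLOW(S): in R'→S Q' Q, S is followed by Q' Q with FIRST {λ, c, x}; in R'→S Q' Q, the suffix after S is nullable, so FOLLOW(S) ⊇ FOLLOW(R') = {c, x}. Thus FOLLOW(S) = {c, x}.
FOLLOW(R'): in R→c R' c x, R' is followed by c x with FIRST {c}; in S→R Q' R' c, R' is followed by c with FIRST {c}; in S→Q' x R', the suffix after R' is empty, so FOLLOW(R') ⊇ FOLLOW(S) = {c, x}; in S→R' R' R' x (occurrence 1), R' is followed by R' R' x with FIRST {c, x}; in S→R' R' R' x (occurrence 2), R' is followed by R' x with FIRST {c, x}; in S→R' R' R' x (occurrence 3), R' is followed by x with FIRST {x}. Thus FOLLOW(R') = {c, x}.
FOLLOW(Q'): in R→Q' Q' (occurrence 1), Q' is followed by Q' with FIRST {λ}; in R→Q' Q' (occurrence 1), the suffix after Q' is nullable, so FOLLOW(Q') ⊇ FOLLOW(R) = {$, c, x}; in R→Q' Q' (occurrence 2), the suffix after Q' is empty, so FOLLOW(Q') ⊇ FOLLOW(R) = {$, c, x}; in S→R Q' R' c, Q' is followed by R' c with FIRST {c, x}; in S→Q' x R', Q' is followed by x R' with FIRST {x}; in R'→S Q' Q, Q' is followed by Q with FIRST {λ, c, x}; in R'→S Q' Q, the suffix after Q' is nullable, so FOLLOW(Q') ⊇ FOLLOW(R') = {c, x}. Thus FOLLOW(Q') = {$, c, x}.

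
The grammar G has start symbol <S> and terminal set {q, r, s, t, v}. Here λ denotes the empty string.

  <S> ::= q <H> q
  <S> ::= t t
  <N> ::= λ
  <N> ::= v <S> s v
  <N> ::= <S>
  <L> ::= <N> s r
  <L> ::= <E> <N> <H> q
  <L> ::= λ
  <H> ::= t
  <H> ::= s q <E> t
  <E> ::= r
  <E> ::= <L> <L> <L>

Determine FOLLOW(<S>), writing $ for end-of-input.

FIRST(<S>): from <S>::=q <H> q we get {q}; from <S>::=t t we get {t}. So FIRST(<S>) = {q, t}.
FIRST(<H>): from <H>::=t we get {t}; from <H>::=s q <E> t we get {s}. So FIRST(<H>) = {s, t}.
FIRST(<N>): from <N>::=λ we get {λ}; from <N>::=v <S> s v we get {v}; from <N>::=<S> we get {q, t}. So FIRST(<N>) = {λ, q, t, v}.
FIRST(<L>): from <L>::=<N> s r we get {q, s, t, v}; from <L>::=<E> <N> <H> q we get {q, r, s, t, v}; from <L>::=λ we get {λ}. So FIRST(<L>) = {λ, q, r, s, t, v}.
FIRST(<E>): from <E>::=r we get {r}; from <E>::=<L> <L> <L> we get {λ, q, r, s, t, v}. So FIRST(<E>) = {λ, q, r, s, t, v}.
FOLLOW(<S>) includes $ since <S> is the start symbol.
FOLLOW(<N>): in <L>::=<N> s r, <N> is followed by s r with FIRST {s}; in <L>::=<E> <N> <H> q, <N> is followed by <H> q with FIRST {s, t}. Thus FOLLOW(<N>) = {s, t}.
FOLLOW(<S>): in <N>::=v <S> s v, <S> is followed by s v with FIRST {s}; in <N>::=<S>, the suffix after <S> is empty, so FOLLOW(<S>) ⊇ FOLLOW(<N>) = {s, t}. Thus FOLLOW(<S>) = {$, s, t}.
FOLLOW(<H>): in <S>::=q <H> q, <H> is followed by q with FIRST {q}; in <L>::=<E> <N> <H> q, <H> is followed by q with FIRST {q}. Thus FOLLOW(<H>) = {q}.
FOLLOW(<E>): in <L>::=<E> <N> <H> q, <E> is followed by <N> <H> q with FIRST {q, s, t, v}; in <H>::=s q <E> t, <E> is followed by t with FIRST {t}. Thus FOLLOW(<E>) = {q, s, t, v}.
FOLLOW(<L>): in <E>::=<L> <L> <L> (occurrence 1), <L> is followed by <L> <L> with FIRST {λ, q, r, s, t, v}; in <E>::=<L> <L> <L> (occurrence 1), the suffix after <L> is nullable, so FOLLOW(<L>) ⊇ FOLLOW(<E>) = {q, s, t, v}; in <E>::=<L> <L> <L> (occurrence 2), <L> is followed by <L> with FIRST {λ, q, r, s, t, v}; in <E>::=<L> <L> <L> (occurrence 2), the suffix after <L> is nullable, so FOLLOW(<L>) ⊇ FOLLOW(<E>) = {q, s, t, v}; in <E>::=<L> <L> <L> (occurrence 3), the suffix after <L> is empty, so FOLLOW(<L>) ⊇ FOLLOW(<E>) = {q, s, t, v}. Thus FOLLOW(<L>) = {q, r, s, t, v}.

{$, s, t}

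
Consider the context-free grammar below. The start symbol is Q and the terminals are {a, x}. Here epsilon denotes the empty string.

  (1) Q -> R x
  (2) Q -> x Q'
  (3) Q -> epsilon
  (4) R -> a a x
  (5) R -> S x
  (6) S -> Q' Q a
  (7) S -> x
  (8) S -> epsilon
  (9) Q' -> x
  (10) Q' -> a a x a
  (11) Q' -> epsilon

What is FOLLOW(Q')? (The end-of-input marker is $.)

FIRST(Q') = {epsilon, a, x}
FIRST(Q) = {epsilon, a, x}  (via R x)
FIRST(S) = {epsilon, a, x}  (via Q' Q a)
FIRST(R) = {a, x}  (via S x)
FOLLOW(Q) includes $ since Q is the start symbol.
FOLLOW(Q): in S->Q' Q a, Q is followed by a with FIRST {a}. Thus FOLLOW(Q) = {$, a}.
FOLLOW(R): in Q->R x, R is followed by x with FIRST {x}. Thus FOLLOW(R) = {x}.
FOLLOW(S): in R->S x, S is followed by x with FIRST {x}. Thus FOLLOW(S) = {x}.
FOLLOW(Q'): in Q->x Q', the suffix after Q' is empty, so FOLLOW(Q') ⊇ FOLLOW(Q) = {$, a}; in S->Q' Q a, Q' is followed by Q a with FIRST {a, x}. Thus FOLLOW(Q') = {$, a, x}.

{$, a, x}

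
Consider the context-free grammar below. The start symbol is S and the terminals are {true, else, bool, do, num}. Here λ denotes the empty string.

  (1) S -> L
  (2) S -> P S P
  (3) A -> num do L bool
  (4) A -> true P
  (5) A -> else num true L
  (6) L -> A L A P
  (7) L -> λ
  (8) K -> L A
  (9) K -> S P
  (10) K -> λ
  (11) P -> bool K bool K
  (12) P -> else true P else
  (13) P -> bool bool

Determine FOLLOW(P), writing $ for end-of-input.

{$, bool, else, num, true}

FIRST(A) = {else, num, true}
FIRST(P) = {bool, else}
FIRST(L) = {λ, else, num, true}  (via A L A P)
FIRST(S) = {λ, bool, else, num, true}  (via L, P S P)
FIRST(K) = {λ, bool, else, num, true}  (via L A, S P)
FOLLOW(S) includes $ since S is the start symbol.
FOLLOW(S): in S->P S P, S is followed by P with FIRST {bool, else}; in K->S P, S is followed by P with FIRST {bool, else}. Thus FOLLOW(S) = {$, bool, else}.
FOLLOW(A): in L->A L A P (occurrence 1), A is followed by L A P with FIRST {else, num, true}; in L->A L A P (occurrence 2), A is followed by P with FIRST {bool, else}; in K->L A, the suffix after A is empty, so FOLLOW(A) ⊇ FOLLOW(K) = {$, bool, else, num, true}. Thus FOLLOW(A) = {$, bool, else, num, true}.
FOLLOW(L): in S->L, the suffix after L is empty, so FOLLOW(L) ⊇ FOLLOW(S) = {$, bool, else}; in A->num do L bool, L is followed by bool with FIRST {bool}; in A->else num true L, the suffix after L is empty, so FOLLOW(L) ⊇ FOLLOW(A) = {$, bool, else, num, true}; in L->A L A P, L is followed by A P with FIRST {else, num, true}; in K->L A, L is followed by A with FIRST {else, num, true}. Thus FOLLOW(L) = {$, bool, else, num, true}.
FOLLOW(K): in P->bool K bool K (occurrence 1), K is followed by bool K with FIRST {bool}; in P->bool K bool K (occurrence 2), the suffix after K is empty, so FOLLOW(K) ⊇ FOLLOW(P) = {$, bool, else, num, true}. Thus FOLLOW(K) = {$, bool, else, num, true}.
FOLLOW(P): in S->P S P (occurrence 1), P is followed by S P with FIRST {bool, else, num, true}; in S->P S P (occurrence 2), the suffix after P is empty, so FOLLOW(P) ⊇ FOLLOW(S) = {$, bool, else}; in A->true P, the suffix after P is empty, so FOLLOW(P) ⊇ FOLLOW(A) = {$, bool, else, num, true}; in L->A L A P, the suffix after P is empty, so FOLLOW(P) ⊇ FOLLOW(L) = {$, bool, else, num, true}; in K->S P, the suffix after P is empty, so FOLLOW(P) ⊇ FOLLOW(K) = {$, bool, else, num, true}; in P->else true P else, P is followed by else with FIRST {else}. Thus FOLLOW(P) = {$, bool, else, num, true}.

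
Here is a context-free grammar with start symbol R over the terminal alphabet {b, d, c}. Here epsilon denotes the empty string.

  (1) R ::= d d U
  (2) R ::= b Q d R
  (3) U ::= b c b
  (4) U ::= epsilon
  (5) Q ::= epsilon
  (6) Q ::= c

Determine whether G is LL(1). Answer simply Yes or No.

FIRST(R) = {b, d}
FIRST(U) = {epsilon, b}
FIRST(Q) = {epsilon, c}
FOLLOW(R) = {$}
FOLLOW(U) = {$}
FOLLOW(Q) = {d}
Each cell of M receives at most one production.

Yes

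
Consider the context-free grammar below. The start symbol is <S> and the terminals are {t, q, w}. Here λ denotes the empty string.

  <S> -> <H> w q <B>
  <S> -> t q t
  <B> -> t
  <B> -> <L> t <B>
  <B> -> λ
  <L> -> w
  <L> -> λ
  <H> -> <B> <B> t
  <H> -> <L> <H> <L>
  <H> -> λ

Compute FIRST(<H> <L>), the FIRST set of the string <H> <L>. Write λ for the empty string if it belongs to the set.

FIRST(<L>) = {λ, w}
FIRST(<B>) = {λ, t, w}  (via <L> t <B>)
FIRST(<H>) = {λ, t, w}  (via <B> <B> t, <L> <H> <L>)
FIRST(<S>) = {t, w}  (via <H> w q <B>)
FIRST(<H> <L>): take FIRST of each symbol in turn, carrying on past any symbol whose FIRST contains λ; result {λ, t, w}.

{λ, t, w}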